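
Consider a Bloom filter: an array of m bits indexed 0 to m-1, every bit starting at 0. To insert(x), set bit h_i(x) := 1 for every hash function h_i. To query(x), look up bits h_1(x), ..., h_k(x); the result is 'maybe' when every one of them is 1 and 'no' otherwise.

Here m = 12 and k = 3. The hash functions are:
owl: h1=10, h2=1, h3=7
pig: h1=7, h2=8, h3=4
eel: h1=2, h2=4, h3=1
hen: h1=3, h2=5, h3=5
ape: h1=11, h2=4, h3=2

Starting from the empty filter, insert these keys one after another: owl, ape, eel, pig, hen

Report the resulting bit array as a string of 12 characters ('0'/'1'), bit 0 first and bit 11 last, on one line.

Start: bits=000000000000
After insert 'owl': sets bits 1 7 10 -> bits=010000010010
After insert 'ape': sets bits 2 4 11 -> bits=011010010011
After insert 'eel': sets bits 1 2 4 -> bits=011010010011
After insert 'pig': sets bits 4 7 8 -> bits=011010011011
After insert 'hen': sets bits 3 5 -> bits=011111011011

Answer: 011111011011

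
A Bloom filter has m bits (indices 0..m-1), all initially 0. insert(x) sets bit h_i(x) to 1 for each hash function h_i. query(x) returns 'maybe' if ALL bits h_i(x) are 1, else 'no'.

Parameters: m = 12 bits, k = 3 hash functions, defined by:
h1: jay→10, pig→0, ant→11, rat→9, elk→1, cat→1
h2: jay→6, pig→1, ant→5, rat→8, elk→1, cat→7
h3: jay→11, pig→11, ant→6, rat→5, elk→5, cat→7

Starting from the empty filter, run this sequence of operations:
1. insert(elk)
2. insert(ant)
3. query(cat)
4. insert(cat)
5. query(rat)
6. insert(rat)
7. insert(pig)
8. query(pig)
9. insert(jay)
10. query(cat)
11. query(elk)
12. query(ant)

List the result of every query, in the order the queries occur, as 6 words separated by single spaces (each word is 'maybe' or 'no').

Start: bits=000000000000
Op 1: insert elk -> sets bits 1 5 -> bits=010001000000
Op 2: insert ant -> sets bits 5 6 11 -> bits=010001100001
Op 3: query cat -> checks bit1=1, bit7=0 (has a 0) -> no
Op 4: insert cat -> sets bits 1 7 -> bits=010001110001
Op 5: query rat -> checks bit5=1, bit8=0, bit9=0 (has a 0) -> no
Op 6: insert rat -> sets bits 5 8 9 -> bits=010001111101
Op 7: insert pig -> sets bits 0 1 11 -> bits=110001111101
Op 8: query pig -> checks bit0=1, bit1=1, bit11=1 (all 1) -> maybe
Op 9: insert jay -> sets bits 6 10 11 -> bits=110001111111
Op 10: query cat -> checks bit1=1, bit7=1 (all 1) -> maybe
Op 11: query elk -> checks bit1=1, bit5=1 (all 1) -> maybe
Op 12: query ant -> checks bit5=1, bit6=1, bit11=1 (all 1) -> maybe
Query results in order: no no maybe maybe maybe maybe

Answer: no no maybe maybe maybe maybe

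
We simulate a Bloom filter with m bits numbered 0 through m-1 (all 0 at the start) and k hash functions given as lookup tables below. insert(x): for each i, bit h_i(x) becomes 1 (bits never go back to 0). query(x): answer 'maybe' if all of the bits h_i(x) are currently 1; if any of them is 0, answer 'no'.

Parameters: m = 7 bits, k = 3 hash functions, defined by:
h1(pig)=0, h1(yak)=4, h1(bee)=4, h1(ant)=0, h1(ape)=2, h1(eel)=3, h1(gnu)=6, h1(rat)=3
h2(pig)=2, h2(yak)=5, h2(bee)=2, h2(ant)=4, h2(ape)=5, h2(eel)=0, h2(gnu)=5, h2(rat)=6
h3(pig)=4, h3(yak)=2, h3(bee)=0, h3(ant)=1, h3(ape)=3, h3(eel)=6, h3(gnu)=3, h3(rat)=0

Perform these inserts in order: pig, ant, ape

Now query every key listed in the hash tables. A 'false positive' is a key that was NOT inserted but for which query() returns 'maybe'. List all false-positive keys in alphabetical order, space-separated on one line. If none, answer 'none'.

Start: bits=0000000
After insert 'pig': sets bits 0 2 4 -> bits=1010100
After insert 'ant': sets bits 0 1 4 -> bits=1110100
After insert 'ape': sets bits 2 3 5 -> bits=1111110
Not inserted: bee eel gnu rat yak — query each against bits=1111110:
query bee: checks bit0=1, bit2=1, bit4=1 (all 1) -> maybe => FALSE POSITIVE
query eel: checks bit0=1, bit3=1, bit6=0 (has a 0) -> no => not a false positive
query gnu: checks bit3=1, bit5=1, bit6=0 (has a 0) -> no => not a false positive
query rat: checks bit0=1, bit3=1, bit6=0 (has a 0) -> no => not a false positive
query yak: checks bit2=1, bit4=1, bit5=1 (all 1) -> maybe => FALSE POSITIVE
False positives (alphabetical): bee yak

Answer: bee yak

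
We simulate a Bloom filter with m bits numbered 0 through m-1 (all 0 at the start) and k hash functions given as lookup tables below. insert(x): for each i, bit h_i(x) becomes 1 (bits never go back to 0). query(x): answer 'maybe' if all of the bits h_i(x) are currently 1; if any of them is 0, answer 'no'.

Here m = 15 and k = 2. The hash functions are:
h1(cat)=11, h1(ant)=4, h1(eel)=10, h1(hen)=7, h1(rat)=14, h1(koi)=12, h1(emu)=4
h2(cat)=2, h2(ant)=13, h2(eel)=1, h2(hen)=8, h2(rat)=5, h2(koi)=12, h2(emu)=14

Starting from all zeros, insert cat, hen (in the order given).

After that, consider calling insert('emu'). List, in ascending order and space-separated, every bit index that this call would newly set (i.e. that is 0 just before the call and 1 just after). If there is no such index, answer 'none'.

Answer: 4 14

Derivation:
Start: bits=000000000000000
After insert 'cat': sets bits 2 11 -> bits=001000000001000
After insert 'hen': sets bits 7 8 -> bits=001000011001000
insert 'emu' would touch bits 4 14; currently bit4=0, bit14=0
Bits that are 0 among those (would change 0->1): 4 14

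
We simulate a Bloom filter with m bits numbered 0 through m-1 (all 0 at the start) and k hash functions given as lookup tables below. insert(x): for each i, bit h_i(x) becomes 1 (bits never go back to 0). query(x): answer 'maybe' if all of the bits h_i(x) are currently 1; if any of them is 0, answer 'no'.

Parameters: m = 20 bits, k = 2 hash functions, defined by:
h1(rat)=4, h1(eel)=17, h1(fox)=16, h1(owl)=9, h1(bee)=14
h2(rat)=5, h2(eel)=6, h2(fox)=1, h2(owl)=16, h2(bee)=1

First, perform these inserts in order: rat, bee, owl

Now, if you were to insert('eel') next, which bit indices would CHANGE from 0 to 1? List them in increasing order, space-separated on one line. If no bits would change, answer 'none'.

Answer: 6 17

Derivation:
Start: bits=00000000000000000000
After insert 'rat': sets bits 4 5 -> bits=00001100000000000000
After insert 'bee': sets bits 1 14 -> bits=01001100000000100000
After insert 'owl': sets bits 9 16 -> bits=01001100010000101000
insert 'eel' would touch bits 6 17; currently bit6=0, bit17=0
Bits that are 0 among those (would change 0->1): 6 17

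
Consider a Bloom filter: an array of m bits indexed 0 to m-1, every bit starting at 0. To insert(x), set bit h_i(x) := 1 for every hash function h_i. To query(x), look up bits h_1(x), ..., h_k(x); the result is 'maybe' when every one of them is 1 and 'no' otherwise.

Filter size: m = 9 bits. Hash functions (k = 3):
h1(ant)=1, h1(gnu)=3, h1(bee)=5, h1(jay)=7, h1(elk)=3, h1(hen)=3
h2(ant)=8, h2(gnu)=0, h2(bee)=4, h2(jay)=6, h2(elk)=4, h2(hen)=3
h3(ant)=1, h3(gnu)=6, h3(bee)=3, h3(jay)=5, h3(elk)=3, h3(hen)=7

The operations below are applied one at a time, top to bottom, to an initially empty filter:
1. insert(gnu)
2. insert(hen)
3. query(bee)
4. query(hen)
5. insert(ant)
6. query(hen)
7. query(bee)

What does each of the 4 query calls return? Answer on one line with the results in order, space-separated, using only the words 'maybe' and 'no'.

Answer: no maybe maybe no

Derivation:
Start: bits=000000000
Op 1: insert gnu -> sets bits 0 3 6 -> bits=100100100
Op 2: insert hen -> sets bits 3 7 -> bits=100100110
Op 3: query bee -> checks bit3=1, bit4=0, bit5=0 (has a 0) -> no
Op 4: query hen -> checks bit3=1, bit7=1 (all 1) -> maybe
Op 5: insert ant -> sets bits 1 8 -> bits=110100111
Op 6: query hen -> checks bit3=1, bit7=1 (all 1) -> maybe
Op 7: query bee -> checks bit3=1, bit4=0, bit5=0 (has a 0) -> no
Query results in order: no maybe maybe no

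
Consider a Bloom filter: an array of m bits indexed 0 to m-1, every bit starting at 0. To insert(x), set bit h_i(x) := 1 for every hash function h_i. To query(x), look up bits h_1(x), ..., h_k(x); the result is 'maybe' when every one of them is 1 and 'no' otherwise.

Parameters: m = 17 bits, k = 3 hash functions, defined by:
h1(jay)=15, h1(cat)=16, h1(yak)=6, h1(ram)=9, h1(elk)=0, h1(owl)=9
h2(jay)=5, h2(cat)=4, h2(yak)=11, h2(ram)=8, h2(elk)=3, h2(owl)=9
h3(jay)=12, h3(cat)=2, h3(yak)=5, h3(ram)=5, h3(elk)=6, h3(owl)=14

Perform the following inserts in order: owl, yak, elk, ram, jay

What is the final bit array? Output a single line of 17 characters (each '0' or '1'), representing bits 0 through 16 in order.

Start: bits=00000000000000000
After insert 'owl': sets bits 9 14 -> bits=00000000010000100
After insert 'yak': sets bits 5 6 11 -> bits=00000110010100100
After insert 'elk': sets bits 0 3 6 -> bits=10010110010100100
After insert 'ram': sets bits 5 8 9 -> bits=10010110110100100
After insert 'jay': sets bits 5 12 15 -> bits=10010110110110110

Answer: 10010110110110110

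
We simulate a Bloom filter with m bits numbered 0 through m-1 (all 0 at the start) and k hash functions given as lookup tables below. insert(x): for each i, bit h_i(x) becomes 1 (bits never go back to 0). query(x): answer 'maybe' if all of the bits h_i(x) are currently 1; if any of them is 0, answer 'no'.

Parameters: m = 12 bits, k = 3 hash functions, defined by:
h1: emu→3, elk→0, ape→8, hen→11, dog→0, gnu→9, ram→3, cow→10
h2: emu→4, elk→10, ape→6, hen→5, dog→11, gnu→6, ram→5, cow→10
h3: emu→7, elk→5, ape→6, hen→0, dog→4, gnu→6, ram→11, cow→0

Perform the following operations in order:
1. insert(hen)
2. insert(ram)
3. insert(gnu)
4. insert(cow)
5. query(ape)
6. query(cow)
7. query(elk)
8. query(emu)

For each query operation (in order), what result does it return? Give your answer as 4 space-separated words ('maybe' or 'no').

Answer: no maybe maybe no

Derivation:
Start: bits=000000000000
Op 1: insert hen -> sets bits 0 5 11 -> bits=100001000001
Op 2: insert ram -> sets bits 3 5 11 -> bits=100101000001
Op 3: insert gnu -> sets bits 6 9 -> bits=100101100101
Op 4: insert cow -> sets bits 0 10 -> bits=100101100111
Op 5: query ape -> checks bit6=1, bit8=0 (has a 0) -> no
Op 6: query cow -> checks bit0=1, bit10=1 (all 1) -> maybe
Op 7: query elk -> checks bit0=1, bit5=1, bit10=1 (all 1) -> maybe
Op 8: query emu -> checks bit3=1, bit4=0, bit7=0 (has a 0) -> no
Query results in order: no maybe maybe no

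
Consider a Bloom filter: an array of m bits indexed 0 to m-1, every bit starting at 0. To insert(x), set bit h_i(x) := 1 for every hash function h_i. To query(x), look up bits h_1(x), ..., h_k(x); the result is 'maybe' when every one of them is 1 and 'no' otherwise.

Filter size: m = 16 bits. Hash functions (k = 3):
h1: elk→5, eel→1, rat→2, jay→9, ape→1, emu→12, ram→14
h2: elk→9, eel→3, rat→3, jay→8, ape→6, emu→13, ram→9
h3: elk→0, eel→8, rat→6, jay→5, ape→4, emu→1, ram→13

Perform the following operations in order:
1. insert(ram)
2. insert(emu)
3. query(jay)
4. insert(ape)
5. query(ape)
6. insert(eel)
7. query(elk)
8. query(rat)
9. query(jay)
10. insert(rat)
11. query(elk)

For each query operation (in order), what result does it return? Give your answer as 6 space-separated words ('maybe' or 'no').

Start: bits=0000000000000000
Op 1: insert ram -> sets bits 9 13 14 -> bits=0000000001000110
Op 2: insert emu -> sets bits 1 12 13 -> bits=0100000001001110
Op 3: query jay -> checks bit5=0, bit8=0, bit9=1 (has a 0) -> no
Op 4: insert ape -> sets bits 1 4 6 -> bits=0100101001001110
Op 5: query ape -> checks bit1=1, bit4=1, bit6=1 (all 1) -> maybe
Op 6: insert eel -> sets bits 1 3 8 -> bits=0101101011001110
Op 7: query elk -> checks bit0=0, bit5=0, bit9=1 (has a 0) -> no
Op 8: query rat -> checks bit2=0, bit3=1, bit6=1 (has a 0) -> no
Op 9: query jay -> checks bit5=0, bit8=1, bit9=1 (has a 0) -> no
Op 10: insert rat -> sets bits 2 3 6 -> bits=0111101011001110
Op 11: query elk -> checks bit0=0, bit5=0, bit9=1 (has a 0) -> no
Query results in order: no maybe no no no no

Answer: no maybe no no no no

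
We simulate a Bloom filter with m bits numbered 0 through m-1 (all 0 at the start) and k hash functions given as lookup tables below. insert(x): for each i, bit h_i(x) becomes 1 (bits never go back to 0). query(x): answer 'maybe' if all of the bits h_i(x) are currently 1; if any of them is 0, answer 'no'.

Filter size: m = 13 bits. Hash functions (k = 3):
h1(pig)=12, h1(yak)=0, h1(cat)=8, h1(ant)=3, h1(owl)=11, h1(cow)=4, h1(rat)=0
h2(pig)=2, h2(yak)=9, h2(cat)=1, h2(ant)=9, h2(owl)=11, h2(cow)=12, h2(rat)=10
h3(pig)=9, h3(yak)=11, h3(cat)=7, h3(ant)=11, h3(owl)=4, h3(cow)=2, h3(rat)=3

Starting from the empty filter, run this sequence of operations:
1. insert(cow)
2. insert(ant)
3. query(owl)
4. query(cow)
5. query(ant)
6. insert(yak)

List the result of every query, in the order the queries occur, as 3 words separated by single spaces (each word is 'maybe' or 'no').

Start: bits=0000000000000
Op 1: insert cow -> sets bits 2 4 12 -> bits=0010100000001
Op 2: insert ant -> sets bits 3 9 11 -> bits=0011100001011
Op 3: query owl -> checks bit4=1, bit11=1 (all 1) -> maybe
Op 4: query cow -> checks bit2=1, bit4=1, bit12=1 (all 1) -> maybe
Op 5: query ant -> checks bit3=1, bit9=1, bit11=1 (all 1) -> maybe
Op 6: insert yak -> sets bits 0 9 11 -> bits=1011100001011
Query results in order: maybe maybe maybe

Answer: maybe maybe maybe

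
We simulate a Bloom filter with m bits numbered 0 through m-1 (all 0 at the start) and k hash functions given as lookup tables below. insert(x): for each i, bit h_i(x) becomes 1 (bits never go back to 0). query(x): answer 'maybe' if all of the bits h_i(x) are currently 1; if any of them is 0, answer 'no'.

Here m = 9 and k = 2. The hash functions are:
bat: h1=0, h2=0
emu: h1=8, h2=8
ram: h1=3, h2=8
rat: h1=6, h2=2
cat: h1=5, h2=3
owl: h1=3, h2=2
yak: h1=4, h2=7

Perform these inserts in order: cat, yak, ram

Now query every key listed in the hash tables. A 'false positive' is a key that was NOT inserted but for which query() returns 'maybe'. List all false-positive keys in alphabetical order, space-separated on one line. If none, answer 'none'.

Start: bits=000000000
After insert 'cat': sets bits 3 5 -> bits=000101000
After insert 'yak': sets bits 4 7 -> bits=000111010
After insert 'ram': sets bits 3 8 -> bits=000111011
Not inserted: bat emu owl rat — query each against bits=000111011:
query bat: checks bit0=0 (has a 0) -> no => not a false positive
query emu: checks bit8=1 (all 1) -> maybe => FALSE POSITIVE
query owl: checks bit2=0, bit3=1 (has a 0) -> no => not a false positive
query rat: checks bit2=0, bit6=0 (has a 0) -> no => not a false positive
False positives (alphabetical): emu

Answer: emu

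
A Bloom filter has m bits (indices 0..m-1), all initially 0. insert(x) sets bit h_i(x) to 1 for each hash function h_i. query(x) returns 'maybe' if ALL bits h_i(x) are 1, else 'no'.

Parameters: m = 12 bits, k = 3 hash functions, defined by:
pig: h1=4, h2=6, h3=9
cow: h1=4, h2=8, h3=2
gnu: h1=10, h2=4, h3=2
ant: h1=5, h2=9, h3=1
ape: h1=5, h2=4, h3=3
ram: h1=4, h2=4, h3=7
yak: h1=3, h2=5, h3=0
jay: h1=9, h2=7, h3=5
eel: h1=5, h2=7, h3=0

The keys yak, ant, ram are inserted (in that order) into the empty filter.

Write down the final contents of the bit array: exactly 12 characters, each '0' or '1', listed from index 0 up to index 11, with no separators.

Start: bits=000000000000
After insert 'yak': sets bits 0 3 5 -> bits=100101000000
After insert 'ant': sets bits 1 5 9 -> bits=110101000100
After insert 'ram': sets bits 4 7 -> bits=110111010100

Answer: 110111010100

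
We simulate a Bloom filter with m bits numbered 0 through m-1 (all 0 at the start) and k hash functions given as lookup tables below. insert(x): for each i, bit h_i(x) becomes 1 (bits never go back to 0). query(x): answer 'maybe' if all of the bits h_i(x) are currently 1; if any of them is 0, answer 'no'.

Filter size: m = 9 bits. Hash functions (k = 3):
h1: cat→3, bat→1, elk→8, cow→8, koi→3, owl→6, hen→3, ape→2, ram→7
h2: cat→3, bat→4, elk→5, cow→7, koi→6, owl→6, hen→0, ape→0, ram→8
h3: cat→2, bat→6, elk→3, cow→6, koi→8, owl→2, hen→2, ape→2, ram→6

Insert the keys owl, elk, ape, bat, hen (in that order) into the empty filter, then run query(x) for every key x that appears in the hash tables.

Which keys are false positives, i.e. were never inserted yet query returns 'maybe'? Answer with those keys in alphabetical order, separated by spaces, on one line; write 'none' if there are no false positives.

Answer: cat koi

Derivation:
Start: bits=000000000
After insert 'owl': sets bits 2 6 -> bits=001000100
After insert 'elk': sets bits 3 5 8 -> bits=001101101
After insert 'ape': sets bits 0 2 -> bits=101101101
After insert 'bat': sets bits 1 4 6 -> bits=111111101
After insert 'hen': sets bits 0 2 3 -> bits=111111101
Not inserted: cat cow koi ram — query each against bits=111111101:
query cat: checks bit2=1, bit3=1 (all 1) -> maybe => FALSE POSITIVE
query cow: checks bit6=1, bit7=0, bit8=1 (has a 0) -> no => not a false positive
query koi: checks bit3=1, bit6=1, bit8=1 (all 1) -> maybe => FALSE POSITIVE
query ram: checks bit6=1, bit7=0, bit8=1 (has a 0) -> no => not a false positive
False positives (alphabetical): cat koi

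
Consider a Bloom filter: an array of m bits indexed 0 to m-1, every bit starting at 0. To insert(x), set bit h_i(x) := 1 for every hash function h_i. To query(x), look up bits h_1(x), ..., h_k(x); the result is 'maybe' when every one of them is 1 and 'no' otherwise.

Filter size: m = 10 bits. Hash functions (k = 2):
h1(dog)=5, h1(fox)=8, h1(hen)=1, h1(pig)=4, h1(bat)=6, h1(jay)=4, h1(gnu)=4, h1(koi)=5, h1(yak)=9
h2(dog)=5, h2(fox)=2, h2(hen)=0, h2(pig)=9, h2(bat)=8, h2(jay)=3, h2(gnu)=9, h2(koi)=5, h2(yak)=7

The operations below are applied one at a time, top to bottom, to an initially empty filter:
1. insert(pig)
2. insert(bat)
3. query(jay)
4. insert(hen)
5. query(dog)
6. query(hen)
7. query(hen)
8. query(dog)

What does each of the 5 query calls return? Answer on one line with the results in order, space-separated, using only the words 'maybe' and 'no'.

Start: bits=0000000000
Op 1: insert pig -> sets bits 4 9 -> bits=0000100001
Op 2: insert bat -> sets bits 6 8 -> bits=0000101011
Op 3: query jay -> checks bit3=0, bit4=1 (has a 0) -> no
Op 4: insert hen -> sets bits 0 1 -> bits=1100101011
Op 5: query dog -> checks bit5=0 (has a 0) -> no
Op 6: query hen -> checks bit0=1, bit1=1 (all 1) -> maybe
Op 7: query hen -> checks bit0=1, bit1=1 (all 1) -> maybe
Op 8: query dog -> checks bit5=0 (has a 0) -> no
Query results in order: no no maybe maybe no

Answer: no no maybe maybe no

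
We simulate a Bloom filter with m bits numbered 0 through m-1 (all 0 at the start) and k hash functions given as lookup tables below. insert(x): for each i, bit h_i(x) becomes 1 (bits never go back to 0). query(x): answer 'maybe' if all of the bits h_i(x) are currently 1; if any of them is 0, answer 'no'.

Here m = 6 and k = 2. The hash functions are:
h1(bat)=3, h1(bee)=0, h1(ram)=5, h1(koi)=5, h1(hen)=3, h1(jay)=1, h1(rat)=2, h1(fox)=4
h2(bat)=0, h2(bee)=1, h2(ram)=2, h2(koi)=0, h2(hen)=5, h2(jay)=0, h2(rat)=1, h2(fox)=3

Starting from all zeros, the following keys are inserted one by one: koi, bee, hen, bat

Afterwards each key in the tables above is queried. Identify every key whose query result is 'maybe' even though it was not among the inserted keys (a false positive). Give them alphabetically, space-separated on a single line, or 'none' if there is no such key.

Answer: jay

Derivation:
Start: bits=000000
After insert 'koi': sets bits 0 5 -> bits=100001
After insert 'bee': sets bits 0 1 -> bits=110001
After insert 'hen': sets bits 3 5 -> bits=110101
After insert 'bat': sets bits 0 3 -> bits=110101
Not inserted: fox jay ram rat — query each against bits=110101:
query fox: checks bit3=1, bit4=0 (has a 0) -> no => not a false positive
query jay: checks bit0=1, bit1=1 (all 1) -> maybe => FALSE POSITIVE
query ram: checks bit2=0, bit5=1 (has a 0) -> no => not a false positive
query rat: checks bit1=1, bit2=0 (has a 0) -> no => not a false positive
False positives (alphabetical): jay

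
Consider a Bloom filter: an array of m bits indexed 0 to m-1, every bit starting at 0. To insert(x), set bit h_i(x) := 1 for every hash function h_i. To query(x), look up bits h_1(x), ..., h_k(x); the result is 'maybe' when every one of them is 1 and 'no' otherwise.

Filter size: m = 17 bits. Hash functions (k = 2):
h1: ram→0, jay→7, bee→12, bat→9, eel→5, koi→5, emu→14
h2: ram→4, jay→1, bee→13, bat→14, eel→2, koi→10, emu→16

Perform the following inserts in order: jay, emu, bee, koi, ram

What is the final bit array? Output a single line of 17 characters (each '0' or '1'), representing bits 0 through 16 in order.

Answer: 11001101001011101

Derivation:
Start: bits=00000000000000000
After insert 'jay': sets bits 1 7 -> bits=01000001000000000
After insert 'emu': sets bits 14 16 -> bits=01000001000000101
After insert 'bee': sets bits 12 13 -> bits=01000001000011101
After insert 'koi': sets bits 5 10 -> bits=01000101001011101
After insert 'ram': sets bits 0 4 -> bits=11001101001011101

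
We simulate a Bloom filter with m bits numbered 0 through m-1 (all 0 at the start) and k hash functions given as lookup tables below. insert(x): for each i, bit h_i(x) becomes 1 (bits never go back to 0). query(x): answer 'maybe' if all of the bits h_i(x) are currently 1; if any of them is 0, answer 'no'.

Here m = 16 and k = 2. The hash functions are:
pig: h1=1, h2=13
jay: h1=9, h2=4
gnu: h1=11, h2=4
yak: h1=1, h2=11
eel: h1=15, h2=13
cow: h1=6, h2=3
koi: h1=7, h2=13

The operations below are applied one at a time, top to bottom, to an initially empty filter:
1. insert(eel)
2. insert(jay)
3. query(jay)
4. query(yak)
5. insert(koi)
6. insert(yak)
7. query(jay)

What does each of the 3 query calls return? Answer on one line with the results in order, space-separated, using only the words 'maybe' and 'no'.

Answer: maybe no maybe

Derivation:
Start: bits=0000000000000000
Op 1: insert eel -> sets bits 13 15 -> bits=0000000000000101
Op 2: insert jay -> sets bits 4 9 -> bits=0000100001000101
Op 3: query jay -> checks bit4=1, bit9=1 (all 1) -> maybe
Op 4: query yak -> checks bit1=0, bit11=0 (has a 0) -> no
Op 5: insert koi -> sets bits 7 13 -> bits=0000100101000101
Op 6: insert yak -> sets bits 1 11 -> bits=0100100101010101
Op 7: query jay -> checks bit4=1, bit9=1 (all 1) -> maybe
Query results in order: maybe no maybe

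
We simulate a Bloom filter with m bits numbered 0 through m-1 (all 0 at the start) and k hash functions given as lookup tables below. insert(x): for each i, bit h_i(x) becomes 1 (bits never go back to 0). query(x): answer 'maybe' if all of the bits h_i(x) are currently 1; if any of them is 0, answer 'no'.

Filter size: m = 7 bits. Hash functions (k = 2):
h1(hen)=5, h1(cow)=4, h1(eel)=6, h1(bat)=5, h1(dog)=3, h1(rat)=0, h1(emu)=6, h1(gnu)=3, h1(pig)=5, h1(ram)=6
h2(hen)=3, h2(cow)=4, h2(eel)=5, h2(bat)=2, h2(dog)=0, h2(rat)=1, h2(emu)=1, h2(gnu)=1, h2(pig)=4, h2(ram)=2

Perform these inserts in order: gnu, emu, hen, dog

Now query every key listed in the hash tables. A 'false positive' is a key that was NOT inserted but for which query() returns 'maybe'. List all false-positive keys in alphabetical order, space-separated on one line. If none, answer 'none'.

Answer: eel rat

Derivation:
Start: bits=0000000
After insert 'gnu': sets bits 1 3 -> bits=0101000
After insert 'emu': sets bits 1 6 -> bits=0101001
After insert 'hen': sets bits 3 5 -> bits=0101011
After insert 'dog': sets bits 0 3 -> bits=1101011
Not inserted: bat cow eel pig ram rat — query each against bits=1101011:
query bat: checks bit2=0, bit5=1 (has a 0) -> no => not a false positive
query cow: checks bit4=0 (has a 0) -> no => not a false positive
query eel: checks bit5=1, bit6=1 (all 1) -> maybe => FALSE POSITIVE
query pig: checks bit4=0, bit5=1 (has a 0) -> no => not a false positive
query ram: checks bit2=0, bit6=1 (has a 0) -> no => not a false positive
query rat: checks bit0=1, bit1=1 (all 1) -> maybe => FALSE POSITIVE
False positives (alphabetical): eel rat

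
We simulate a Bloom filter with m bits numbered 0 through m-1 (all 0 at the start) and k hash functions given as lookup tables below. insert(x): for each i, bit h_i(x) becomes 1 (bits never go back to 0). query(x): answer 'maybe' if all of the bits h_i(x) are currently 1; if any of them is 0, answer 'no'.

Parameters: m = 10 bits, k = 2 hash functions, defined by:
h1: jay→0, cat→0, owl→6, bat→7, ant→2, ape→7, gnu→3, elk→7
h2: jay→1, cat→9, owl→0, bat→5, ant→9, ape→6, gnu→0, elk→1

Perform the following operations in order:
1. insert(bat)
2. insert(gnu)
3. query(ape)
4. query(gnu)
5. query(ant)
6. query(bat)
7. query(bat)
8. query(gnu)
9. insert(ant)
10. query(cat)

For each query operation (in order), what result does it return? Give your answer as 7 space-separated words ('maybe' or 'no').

Start: bits=0000000000
Op 1: insert bat -> sets bits 5 7 -> bits=0000010100
Op 2: insert gnu -> sets bits 0 3 -> bits=1001010100
Op 3: query ape -> checks bit6=0, bit7=1 (has a 0) -> no
Op 4: query gnu -> checks bit0=1, bit3=1 (all 1) -> maybe
Op 5: query ant -> checks bit2=0, bit9=0 (has a 0) -> no
Op 6: query bat -> checks bit5=1, bit7=1 (all 1) -> maybe
Op 7: query bat -> checks bit5=1, bit7=1 (all 1) -> maybe
Op 8: query gnu -> checks bit0=1, bit3=1 (all 1) -> maybe
Op 9: insert ant -> sets bits 2 9 -> bits=1011010101
Op 10: query cat -> checks bit0=1, bit9=1 (all 1) -> maybe
Query results in order: no maybe no maybe maybe maybe maybe

Answer: no maybe no maybe maybe maybe maybe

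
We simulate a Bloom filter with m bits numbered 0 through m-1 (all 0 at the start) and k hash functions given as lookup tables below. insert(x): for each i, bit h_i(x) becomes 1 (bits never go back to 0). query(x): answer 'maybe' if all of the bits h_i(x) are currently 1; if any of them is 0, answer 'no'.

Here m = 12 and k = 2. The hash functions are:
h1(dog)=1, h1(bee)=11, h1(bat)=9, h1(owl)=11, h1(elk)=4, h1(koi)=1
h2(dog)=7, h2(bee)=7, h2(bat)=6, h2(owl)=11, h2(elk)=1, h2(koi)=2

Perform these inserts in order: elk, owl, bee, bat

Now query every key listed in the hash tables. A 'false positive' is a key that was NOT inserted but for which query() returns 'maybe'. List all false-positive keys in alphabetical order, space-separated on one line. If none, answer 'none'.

Start: bits=000000000000
After insert 'elk': sets bits 1 4 -> bits=010010000000
After insert 'owl': sets bits 11 -> bits=010010000001
After insert 'bee': sets bits 7 11 -> bits=010010010001
After insert 'bat': sets bits 6 9 -> bits=010010110101
Not inserted: dog koi — query each against bits=010010110101:
query dog: checks bit1=1, bit7=1 (all 1) -> maybe => FALSE POSITIVE
query koi: checks bit1=1, bit2=0 (has a 0) -> no => not a false positive
False positives (alphabetical): dog

Answer: dog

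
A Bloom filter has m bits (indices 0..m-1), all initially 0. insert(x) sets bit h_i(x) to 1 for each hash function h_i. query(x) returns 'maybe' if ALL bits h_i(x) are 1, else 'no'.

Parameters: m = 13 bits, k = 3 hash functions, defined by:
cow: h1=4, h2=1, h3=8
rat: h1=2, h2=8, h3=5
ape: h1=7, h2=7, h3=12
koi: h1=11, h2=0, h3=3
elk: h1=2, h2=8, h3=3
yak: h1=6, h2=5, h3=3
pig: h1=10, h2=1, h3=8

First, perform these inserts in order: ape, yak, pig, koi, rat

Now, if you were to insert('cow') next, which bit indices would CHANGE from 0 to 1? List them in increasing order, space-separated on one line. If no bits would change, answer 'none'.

Start: bits=0000000000000
After insert 'ape': sets bits 7 12 -> bits=0000000100001
After insert 'yak': sets bits 3 5 6 -> bits=0001011100001
After insert 'pig': sets bits 1 8 10 -> bits=0101011110101
After insert 'koi': sets bits 0 3 11 -> bits=1101011110111
After insert 'rat': sets bits 2 5 8 -> bits=1111011110111
insert 'cow' would touch bits 1 4 8; currently bit1=1, bit4=0, bit8=1
Bits that are 0 among those (would change 0->1): 4

Answer: 4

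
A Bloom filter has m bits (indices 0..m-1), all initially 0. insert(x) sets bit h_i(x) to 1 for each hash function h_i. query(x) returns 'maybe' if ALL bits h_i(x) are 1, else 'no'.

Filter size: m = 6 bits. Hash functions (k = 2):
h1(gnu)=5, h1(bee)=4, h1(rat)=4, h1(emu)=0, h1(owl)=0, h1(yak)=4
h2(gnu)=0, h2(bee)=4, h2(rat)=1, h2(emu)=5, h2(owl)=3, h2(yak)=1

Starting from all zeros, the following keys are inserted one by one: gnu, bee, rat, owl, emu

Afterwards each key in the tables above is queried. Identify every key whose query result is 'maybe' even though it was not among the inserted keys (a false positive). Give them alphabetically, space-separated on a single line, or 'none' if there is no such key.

Answer: yak

Derivation:
Start: bits=000000
After insert 'gnu': sets bits 0 5 -> bits=100001
After insert 'bee': sets bits 4 -> bits=100011
After insert 'rat': sets bits 1 4 -> bits=110011
After insert 'owl': sets bits 0 3 -> bits=110111
After insert 'emu': sets bits 0 5 -> bits=110111
Not inserted: yak — query each against bits=110111:
query yak: checks bit1=1, bit4=1 (all 1) -> maybe => FALSE POSITIVE
False positives (alphabetical): yak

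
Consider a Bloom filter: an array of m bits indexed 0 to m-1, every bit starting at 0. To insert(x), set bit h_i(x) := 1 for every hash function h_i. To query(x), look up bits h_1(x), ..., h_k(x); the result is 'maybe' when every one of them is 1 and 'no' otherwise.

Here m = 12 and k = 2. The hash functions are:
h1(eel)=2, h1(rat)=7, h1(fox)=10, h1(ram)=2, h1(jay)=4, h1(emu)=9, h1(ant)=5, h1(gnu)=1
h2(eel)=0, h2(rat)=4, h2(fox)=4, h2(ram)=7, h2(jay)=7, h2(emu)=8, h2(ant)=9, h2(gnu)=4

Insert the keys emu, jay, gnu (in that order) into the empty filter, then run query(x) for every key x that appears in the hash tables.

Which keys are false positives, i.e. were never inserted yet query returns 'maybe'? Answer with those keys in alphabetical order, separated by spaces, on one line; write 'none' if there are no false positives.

Start: bits=000000000000
After insert 'emu': sets bits 8 9 -> bits=000000001100
After insert 'jay': sets bits 4 7 -> bits=000010011100
After insert 'gnu': sets bits 1 4 -> bits=010010011100
Not inserted: ant eel fox ram rat — query each against bits=010010011100:
query ant: checks bit5=0, bit9=1 (has a 0) -> no => not a false positive
query eel: checks bit0=0, bit2=0 (has a 0) -> no => not a false positive
query fox: checks bit4=1, bit10=0 (has a 0) -> no => not a false positive
query ram: checks bit2=0, bit7=1 (has a 0) -> no => not a false positive
query rat: checks bit4=1, bit7=1 (all 1) -> maybe => FALSE POSITIVE
False positives (alphabetical): rat

Answer: rat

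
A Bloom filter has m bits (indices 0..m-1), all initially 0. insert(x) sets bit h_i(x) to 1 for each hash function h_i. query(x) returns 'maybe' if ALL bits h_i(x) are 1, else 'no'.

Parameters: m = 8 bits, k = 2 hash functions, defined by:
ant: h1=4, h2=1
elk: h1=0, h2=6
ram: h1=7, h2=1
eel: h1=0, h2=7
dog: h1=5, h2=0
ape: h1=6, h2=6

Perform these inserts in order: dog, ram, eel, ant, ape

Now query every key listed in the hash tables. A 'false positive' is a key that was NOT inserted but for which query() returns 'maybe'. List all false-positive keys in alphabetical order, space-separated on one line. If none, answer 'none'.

Answer: elk

Derivation:
Start: bits=00000000
After insert 'dog': sets bits 0 5 -> bits=10000100
After insert 'ram': sets bits 1 7 -> bits=11000101
After insert 'eel': sets bits 0 7 -> bits=11000101
After insert 'ant': sets bits 1 4 -> bits=11001101
After insert 'ape': sets bits 6 -> bits=11001111
Not inserted: elk — query each against bits=11001111:
query elk: checks bit0=1, bit6=1 (all 1) -> maybe => FALSE POSITIVE
False positives (alphabetical): elk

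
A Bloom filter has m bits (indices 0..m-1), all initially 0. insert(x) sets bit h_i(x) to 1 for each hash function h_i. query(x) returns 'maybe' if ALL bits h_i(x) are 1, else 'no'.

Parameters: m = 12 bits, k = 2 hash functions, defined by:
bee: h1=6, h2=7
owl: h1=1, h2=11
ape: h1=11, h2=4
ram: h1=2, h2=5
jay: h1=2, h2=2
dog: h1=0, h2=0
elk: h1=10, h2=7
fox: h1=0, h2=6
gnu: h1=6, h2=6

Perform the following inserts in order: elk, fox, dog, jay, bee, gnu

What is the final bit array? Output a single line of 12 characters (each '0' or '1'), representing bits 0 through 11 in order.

Start: bits=000000000000
After insert 'elk': sets bits 7 10 -> bits=000000010010
After insert 'fox': sets bits 0 6 -> bits=100000110010
After insert 'dog': sets bits 0 -> bits=100000110010
After insert 'jay': sets bits 2 -> bits=101000110010
After insert 'bee': sets bits 6 7 -> bits=101000110010
After insert 'gnu': sets bits 6 -> bits=101000110010

Answer: 101000110010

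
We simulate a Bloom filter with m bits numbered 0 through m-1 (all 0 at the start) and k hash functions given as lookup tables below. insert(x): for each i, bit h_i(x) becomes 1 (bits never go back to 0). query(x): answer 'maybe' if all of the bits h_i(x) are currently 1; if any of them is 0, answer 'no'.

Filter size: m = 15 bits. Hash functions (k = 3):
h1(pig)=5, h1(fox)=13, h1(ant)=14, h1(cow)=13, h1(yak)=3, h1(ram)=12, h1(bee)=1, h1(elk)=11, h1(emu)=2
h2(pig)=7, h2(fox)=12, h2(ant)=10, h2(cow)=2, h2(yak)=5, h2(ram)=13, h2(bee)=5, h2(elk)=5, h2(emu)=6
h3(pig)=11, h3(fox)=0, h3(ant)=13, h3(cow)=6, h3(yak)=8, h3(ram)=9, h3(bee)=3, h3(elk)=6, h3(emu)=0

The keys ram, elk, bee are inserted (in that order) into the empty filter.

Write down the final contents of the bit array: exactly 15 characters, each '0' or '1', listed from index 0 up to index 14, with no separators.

Start: bits=000000000000000
After insert 'ram': sets bits 9 12 13 -> bits=000000000100110
After insert 'elk': sets bits 5 6 11 -> bits=000001100101110
After insert 'bee': sets bits 1 3 5 -> bits=010101100101110

Answer: 010101100101110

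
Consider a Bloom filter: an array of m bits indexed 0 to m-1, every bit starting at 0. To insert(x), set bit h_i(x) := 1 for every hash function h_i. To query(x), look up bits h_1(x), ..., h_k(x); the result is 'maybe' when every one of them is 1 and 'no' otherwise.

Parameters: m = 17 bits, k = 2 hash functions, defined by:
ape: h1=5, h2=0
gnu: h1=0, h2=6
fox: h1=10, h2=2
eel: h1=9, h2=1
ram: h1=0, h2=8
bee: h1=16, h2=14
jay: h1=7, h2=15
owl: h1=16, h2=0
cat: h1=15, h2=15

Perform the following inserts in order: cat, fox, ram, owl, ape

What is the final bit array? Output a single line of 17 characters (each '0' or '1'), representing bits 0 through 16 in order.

Start: bits=00000000000000000
After insert 'cat': sets bits 15 -> bits=00000000000000010
After insert 'fox': sets bits 2 10 -> bits=00100000001000010
After insert 'ram': sets bits 0 8 -> bits=10100000101000010
After insert 'owl': sets bits 0 16 -> bits=10100000101000011
After insert 'ape': sets bits 0 5 -> bits=10100100101000011

Answer: 10100100101000011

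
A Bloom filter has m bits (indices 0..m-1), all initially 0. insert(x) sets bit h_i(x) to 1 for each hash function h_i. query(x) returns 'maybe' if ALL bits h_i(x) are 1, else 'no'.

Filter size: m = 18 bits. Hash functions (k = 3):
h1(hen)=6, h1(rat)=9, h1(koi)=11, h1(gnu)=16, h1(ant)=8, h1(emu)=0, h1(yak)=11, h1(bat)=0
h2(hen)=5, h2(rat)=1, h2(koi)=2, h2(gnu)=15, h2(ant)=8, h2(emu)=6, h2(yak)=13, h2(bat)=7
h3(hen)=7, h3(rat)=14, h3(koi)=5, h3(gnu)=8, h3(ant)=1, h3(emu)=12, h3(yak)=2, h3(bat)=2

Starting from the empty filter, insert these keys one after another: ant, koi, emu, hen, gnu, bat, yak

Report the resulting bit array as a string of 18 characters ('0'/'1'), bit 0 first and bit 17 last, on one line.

Start: bits=000000000000000000
After insert 'ant': sets bits 1 8 -> bits=010000001000000000
After insert 'koi': sets bits 2 5 11 -> bits=011001001001000000
After insert 'emu': sets bits 0 6 12 -> bits=111001101001100000
After insert 'hen': sets bits 5 6 7 -> bits=111001111001100000
After insert 'gnu': sets bits 8 15 16 -> bits=111001111001100110
After insert 'bat': sets bits 0 2 7 -> bits=111001111001100110
After insert 'yak': sets bits 2 11 13 -> bits=111001111001110110

Answer: 111001111001110110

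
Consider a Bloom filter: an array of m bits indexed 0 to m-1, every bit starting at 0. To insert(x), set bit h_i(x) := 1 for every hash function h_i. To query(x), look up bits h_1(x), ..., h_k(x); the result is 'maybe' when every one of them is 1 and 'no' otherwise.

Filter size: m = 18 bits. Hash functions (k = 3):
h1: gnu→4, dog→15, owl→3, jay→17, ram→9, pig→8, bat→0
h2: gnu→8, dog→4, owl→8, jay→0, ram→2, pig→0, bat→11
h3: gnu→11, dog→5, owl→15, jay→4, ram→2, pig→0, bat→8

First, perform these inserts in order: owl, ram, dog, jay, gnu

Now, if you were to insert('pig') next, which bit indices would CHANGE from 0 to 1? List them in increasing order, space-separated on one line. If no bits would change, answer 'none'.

Start: bits=000000000000000000
After insert 'owl': sets bits 3 8 15 -> bits=000100001000000100
After insert 'ram': sets bits 2 9 -> bits=001100001100000100
After insert 'dog': sets bits 4 5 15 -> bits=001111001100000100
After insert 'jay': sets bits 0 4 17 -> bits=101111001100000101
After insert 'gnu': sets bits 4 8 11 -> bits=101111001101000101
insert 'pig' would touch bits 0 8; currently bit0=1, bit8=1
Bits that are 0 among those (would change 0->1): none

Answer: none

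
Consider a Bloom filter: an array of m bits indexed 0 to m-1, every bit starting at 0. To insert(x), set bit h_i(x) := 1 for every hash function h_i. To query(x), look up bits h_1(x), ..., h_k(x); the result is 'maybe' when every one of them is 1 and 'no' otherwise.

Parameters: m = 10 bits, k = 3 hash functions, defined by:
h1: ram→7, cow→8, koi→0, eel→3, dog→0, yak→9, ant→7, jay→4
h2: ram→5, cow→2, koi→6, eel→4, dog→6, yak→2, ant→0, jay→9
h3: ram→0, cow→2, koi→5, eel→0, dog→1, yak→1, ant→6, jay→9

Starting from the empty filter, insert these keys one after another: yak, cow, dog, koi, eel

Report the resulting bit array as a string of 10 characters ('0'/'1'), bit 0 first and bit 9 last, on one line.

Answer: 1111111011

Derivation:
Start: bits=0000000000
After insert 'yak': sets bits 1 2 9 -> bits=0110000001
After insert 'cow': sets bits 2 8 -> bits=0110000011
After insert 'dog': sets bits 0 1 6 -> bits=1110001011
After insert 'koi': sets bits 0 5 6 -> bits=1110011011
After insert 'eel': sets bits 0 3 4 -> bits=1111111011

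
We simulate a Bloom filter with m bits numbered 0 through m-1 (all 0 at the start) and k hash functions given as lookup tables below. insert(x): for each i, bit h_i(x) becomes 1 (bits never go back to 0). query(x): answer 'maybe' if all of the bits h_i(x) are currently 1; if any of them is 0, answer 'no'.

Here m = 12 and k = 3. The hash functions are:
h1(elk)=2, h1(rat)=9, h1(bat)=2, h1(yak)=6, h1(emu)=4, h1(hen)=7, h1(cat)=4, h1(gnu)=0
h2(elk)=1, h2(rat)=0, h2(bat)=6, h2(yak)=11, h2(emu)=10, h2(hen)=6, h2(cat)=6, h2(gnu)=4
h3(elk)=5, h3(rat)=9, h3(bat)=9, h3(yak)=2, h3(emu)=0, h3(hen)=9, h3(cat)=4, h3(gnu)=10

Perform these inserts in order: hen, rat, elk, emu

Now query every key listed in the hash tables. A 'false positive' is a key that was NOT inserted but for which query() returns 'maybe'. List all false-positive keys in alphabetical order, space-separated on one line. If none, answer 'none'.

Start: bits=000000000000
After insert 'hen': sets bits 6 7 9 -> bits=000000110100
After insert 'rat': sets bits 0 9 -> bits=100000110100
After insert 'elk': sets bits 1 2 5 -> bits=111001110100
After insert 'emu': sets bits 0 4 10 -> bits=111011110110
Not inserted: bat cat gnu yak — query each against bits=111011110110:
query bat: checks bit2=1, bit6=1, bit9=1 (all 1) -> maybe => FALSE POSITIVE
query cat: checks bit4=1, bit6=1 (all 1) -> maybe => FALSE POSITIVE
query gnu: checks bit0=1, bit4=1, bit10=1 (all 1) -> maybe => FALSE POSITIVE
query yak: checks bit2=1, bit6=1, bit11=0 (has a 0) -> no => not a false positive
False positives (alphabetical): bat cat gnu

Answer: bat cat gnu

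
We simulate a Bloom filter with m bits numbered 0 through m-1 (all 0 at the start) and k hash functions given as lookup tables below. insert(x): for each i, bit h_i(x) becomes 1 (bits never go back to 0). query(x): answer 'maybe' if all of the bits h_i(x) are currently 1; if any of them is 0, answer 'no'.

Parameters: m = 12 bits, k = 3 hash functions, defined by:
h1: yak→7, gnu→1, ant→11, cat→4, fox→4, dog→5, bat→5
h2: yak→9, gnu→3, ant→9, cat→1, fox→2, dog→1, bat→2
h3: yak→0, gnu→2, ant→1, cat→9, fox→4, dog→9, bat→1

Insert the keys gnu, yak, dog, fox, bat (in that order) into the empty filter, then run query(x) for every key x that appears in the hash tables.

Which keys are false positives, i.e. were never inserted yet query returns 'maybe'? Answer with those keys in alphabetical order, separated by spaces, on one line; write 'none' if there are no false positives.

Answer: cat

Derivation:
Start: bits=000000000000
After insert 'gnu': sets bits 1 2 3 -> bits=011100000000
After insert 'yak': sets bits 0 7 9 -> bits=111100010100
After insert 'dog': sets bits 1 5 9 -> bits=111101010100
After insert 'fox': sets bits 2 4 -> bits=111111010100
After insert 'bat': sets bits 1 2 5 -> bits=111111010100
Not inserted: ant cat — query each against bits=111111010100:
query ant: checks bit1=1, bit9=1, bit11=0 (has a 0) -> no => not a false positive
query cat: checks bit1=1, bit4=1, bit9=1 (all 1) -> maybe => FALSE POSITIVE
False positives (alphabetical): cat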